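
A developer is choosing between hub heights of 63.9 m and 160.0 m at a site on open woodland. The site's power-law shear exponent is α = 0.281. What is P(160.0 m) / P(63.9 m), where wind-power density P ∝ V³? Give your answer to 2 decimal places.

2.17

Speed ratio: V_B/V_A = (z_B/z_A)^α = (160.0/63.9)^0.281 = (2.5039)^0.281 = 1.29423
Power-density ratio: P_B/P_A = (V_B/V_A)³ = (1.29423)³ = 2.16788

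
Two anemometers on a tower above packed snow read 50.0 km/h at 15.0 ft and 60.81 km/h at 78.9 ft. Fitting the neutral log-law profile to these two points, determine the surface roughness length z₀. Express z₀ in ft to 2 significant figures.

Log law: V(z) ∝ ln(z/z₀). With r = V₁/V₂ = 50.0/60.81 = 0.82223,
r · ln(z₂/z₀) = ln(z₁/z₀) ⇒ ln z₀ = (ln z₁ − r·ln z₂)/(1 − r)
ln z₀ = (2.70805 − 0.82223×4.36818) / 0.17777 = -4.9706
z₀ = exp(-4.9706) = 0.006939 ft

z₀ ≈ 0.0069 ft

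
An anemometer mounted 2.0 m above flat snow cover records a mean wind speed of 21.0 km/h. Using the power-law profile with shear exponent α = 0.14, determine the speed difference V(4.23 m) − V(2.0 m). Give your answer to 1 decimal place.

Power law: V₂ = V₁ · (z₂/z₁)^α = 21.0 × (2.1150)^0.14 = 23.3218 km/h
ΔV = 23.3218 − 21.0 = 2.3218 km/h

2.3 km/h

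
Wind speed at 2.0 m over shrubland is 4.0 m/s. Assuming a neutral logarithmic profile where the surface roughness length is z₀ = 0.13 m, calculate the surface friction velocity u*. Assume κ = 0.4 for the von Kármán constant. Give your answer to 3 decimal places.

Log law: V(z) = (u*/κ) · ln(z/z₀) ⇒ u* = κ · V / ln(z/z₀)
u* = 0.4 × 4.0 / ln(2.0/0.13) = 0.4 × 4.0 / 2.7334
   = 1.6000 / 2.7334 = 0.5854 m/s

u* ≈ 0.585 m/s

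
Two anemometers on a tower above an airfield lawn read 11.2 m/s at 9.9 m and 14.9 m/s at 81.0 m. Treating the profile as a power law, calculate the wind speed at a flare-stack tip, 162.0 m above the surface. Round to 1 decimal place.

First find α: α = ln(V₂/V₁)/ln(z₂/z₁) = ln(14.9/11.2)/ln(81.0/9.9) = 0.28545/2.10191 = 0.1358
Extrapolate from 81.0 m to 162.0 m: V₃ = 14.9 × (162.0/81.0)^0.1358 = 14.9 × 1.0987 = 16.3707 m/s

16.4 m/s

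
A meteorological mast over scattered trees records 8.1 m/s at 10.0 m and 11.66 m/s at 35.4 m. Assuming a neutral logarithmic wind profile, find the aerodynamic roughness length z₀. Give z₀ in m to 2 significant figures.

Log law: V(z) ∝ ln(z/z₀). With r = V₁/V₂ = 8.1/11.66 = 0.69468,
r · ln(z₂/z₀) = ln(z₁/z₀) ⇒ ln z₀ = (ln z₁ − r·ln z₂)/(1 − r)
ln z₀ = (2.30259 − 0.69468×3.56671) / 0.30532 = -0.5737
z₀ = exp(-0.5737) = 0.5635 m

z₀ ≈ 0.56 m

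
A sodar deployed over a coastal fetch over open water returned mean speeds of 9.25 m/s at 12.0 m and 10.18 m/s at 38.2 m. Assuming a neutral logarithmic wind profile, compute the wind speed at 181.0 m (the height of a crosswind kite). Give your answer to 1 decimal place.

Log law: V ∝ ln(z/z₀). From the pair, with r = V₁/V₂ = 0.90864,
ln z₀ = (ln z₁ − r·ln z₂)/(1 − r) = (2.4849 − 0.90864×3.6428)/0.09136 = -9.0321 → z₀ = 0.0001195 m
V₃ = V₁ · ln(z₃/z₀)/ln(z₁/z₀) = 9.25 × 14.2306/11.5170 = 11.4294 m/s

11.4 m/s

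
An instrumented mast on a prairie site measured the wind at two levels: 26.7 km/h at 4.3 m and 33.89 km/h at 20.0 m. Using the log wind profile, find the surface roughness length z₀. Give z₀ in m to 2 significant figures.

Log law: V(z) ∝ ln(z/z₀). With r = V₁/V₂ = 26.7/33.89 = 0.78784,
r · ln(z₂/z₀) = ln(z₁/z₀) ⇒ ln z₀ = (ln z₁ − r·ln z₂)/(1 − r)
ln z₀ = (1.45862 − 0.78784×2.99573) / 0.21216 = -4.2495
z₀ = exp(-4.2495) = 0.01427 m

z₀ ≈ 0.014 m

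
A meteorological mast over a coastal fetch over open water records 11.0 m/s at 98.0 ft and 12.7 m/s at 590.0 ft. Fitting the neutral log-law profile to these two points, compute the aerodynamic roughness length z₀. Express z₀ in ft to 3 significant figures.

z₀ ≈ 0.000884 ft

Log law: V(z) ∝ ln(z/z₀). With r = V₁/V₂ = 11.0/12.7 = 0.86614,
r · ln(z₂/z₀) = ln(z₁/z₀) ⇒ ln z₀ = (ln z₁ − r·ln z₂)/(1 − r)
ln z₀ = (4.58497 − 0.86614×6.38012) / 0.13386 = -7.0307
z₀ = exp(-7.0307) = 0.0008843 ft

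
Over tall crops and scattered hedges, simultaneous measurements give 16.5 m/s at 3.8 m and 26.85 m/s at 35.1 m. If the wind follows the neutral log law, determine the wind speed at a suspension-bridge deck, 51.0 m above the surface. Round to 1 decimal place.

28.6 m/s

Log law: V ∝ ln(z/z₀). From the pair, with r = V₁/V₂ = 0.61453,
ln z₀ = (ln z₁ − r·ln z₂)/(1 − r) = (1.3350 − 0.61453×3.5582)/0.38547 = -2.2092 → z₀ = 0.1098 m
V₃ = V₁ · ln(z₃/z₀)/ln(z₁/z₀) = 16.5 × 6.1411/3.5442 = 28.5894 m/s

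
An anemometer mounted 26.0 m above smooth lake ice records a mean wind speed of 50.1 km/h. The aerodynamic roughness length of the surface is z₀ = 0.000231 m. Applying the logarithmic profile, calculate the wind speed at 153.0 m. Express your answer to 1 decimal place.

Log law: V(z) ∝ ln(z/z₀), so V₂/V₁ = ln(z₂/z₀) / ln(z₁/z₀).
ln(153.0/0.000231) = 13.4035, ln(26.0/0.000231) = 11.6312
V₂ = 50.1 × 13.4035/11.6312 = 50.1 × 1.1524 = 57.7342 km/h

57.7 km/h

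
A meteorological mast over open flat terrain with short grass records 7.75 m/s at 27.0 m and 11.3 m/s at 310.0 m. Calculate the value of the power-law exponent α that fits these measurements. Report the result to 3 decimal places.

α ≈ 0.155

Power law: V₂/V₁ = (z₂/z₁)^α ⇒ α = ln(V₂/V₁) / ln(z₂/z₁)
α = ln(11.3/7.75) / ln(310.0/27.0) = ln(1.4581) / ln(11.4815)
  = 0.37711 / 2.44074 = 0.15451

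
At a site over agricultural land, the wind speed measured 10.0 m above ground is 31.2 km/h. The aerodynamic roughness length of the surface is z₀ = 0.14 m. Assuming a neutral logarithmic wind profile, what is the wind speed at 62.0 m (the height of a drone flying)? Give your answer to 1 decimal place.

Log law: V(z) ∝ ln(z/z₀), so V₂/V₁ = ln(z₂/z₀) / ln(z₁/z₀).
ln(62.0/0.14) = 6.0932, ln(10.0/0.14) = 4.2687
V₂ = 31.2 × 6.0932/4.2687 = 31.2 × 1.4274 = 44.5357 km/h

44.5 km/h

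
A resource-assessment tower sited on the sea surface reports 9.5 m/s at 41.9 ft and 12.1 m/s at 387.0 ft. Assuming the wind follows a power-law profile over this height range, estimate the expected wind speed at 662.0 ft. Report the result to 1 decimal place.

First find α: α = ln(V₂/V₁)/ln(z₂/z₁) = ln(12.1/9.5)/ln(387.0/41.9) = 0.24191/2.22314 = 0.1088
Extrapolate from 387.0 ft to 662.0 ft: V₃ = 12.1 × (662.0/387.0)^0.1088 = 12.1 × 1.0602 = 12.8279 m/s

12.8 m/s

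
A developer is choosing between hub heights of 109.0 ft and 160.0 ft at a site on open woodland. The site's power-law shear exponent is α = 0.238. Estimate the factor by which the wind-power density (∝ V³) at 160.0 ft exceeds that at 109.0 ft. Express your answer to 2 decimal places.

1.32

Speed ratio: V_B/V_A = (z_B/z_A)^α = (160.0/109.0)^0.238 = (1.4679)^0.238 = 1.09565
Power-density ratio: P_B/P_A = (V_B/V_A)³ = (1.09565)³ = 1.31528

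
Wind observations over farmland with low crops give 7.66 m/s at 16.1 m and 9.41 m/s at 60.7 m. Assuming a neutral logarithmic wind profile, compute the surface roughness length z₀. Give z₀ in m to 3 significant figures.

Log law: V(z) ∝ ln(z/z₀). With r = V₁/V₂ = 7.66/9.41 = 0.81403,
r · ln(z₂/z₀) = ln(z₁/z₀) ⇒ ln z₀ = (ln z₁ − r·ln z₂)/(1 − r)
ln z₀ = (2.77882 − 0.81403×4.10594) / 0.18597 = -3.0302
z₀ = exp(-3.0302) = 0.04831 m

z₀ ≈ 0.0483 m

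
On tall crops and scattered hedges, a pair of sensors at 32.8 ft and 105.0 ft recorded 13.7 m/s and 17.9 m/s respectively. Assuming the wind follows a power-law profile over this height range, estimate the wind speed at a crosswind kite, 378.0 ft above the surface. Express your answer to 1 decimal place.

First find α: α = ln(V₂/V₁)/ln(z₂/z₁) = ln(17.9/13.7)/ln(105.0/32.8) = 0.26740/1.16353 = 0.2298
Extrapolate from 105.0 ft to 378.0 ft: V₃ = 17.9 × (378.0/105.0)^0.2298 = 17.9 × 1.3423 = 24.0272 m/s

24.0 m/s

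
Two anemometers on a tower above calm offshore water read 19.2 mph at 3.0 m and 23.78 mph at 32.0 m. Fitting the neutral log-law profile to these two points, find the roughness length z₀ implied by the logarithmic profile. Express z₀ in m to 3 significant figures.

z₀ ≈ 0.000147 m

Log law: V(z) ∝ ln(z/z₀). With r = V₁/V₂ = 19.2/23.78 = 0.80740,
r · ln(z₂/z₀) = ln(z₁/z₀) ⇒ ln z₀ = (ln z₁ − r·ln z₂)/(1 − r)
ln z₀ = (1.09861 − 0.80740×3.46574) / 0.19260 = -8.8247
z₀ = exp(-8.8247) = 0.0001471 m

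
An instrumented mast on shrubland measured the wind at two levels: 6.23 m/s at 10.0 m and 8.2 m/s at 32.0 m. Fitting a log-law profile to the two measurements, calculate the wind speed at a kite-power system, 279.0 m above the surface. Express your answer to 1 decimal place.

11.9 m/s

Log law: V ∝ ln(z/z₀). From the pair, with r = V₁/V₂ = 0.75976,
ln z₀ = (ln z₁ − r·ln z₂)/(1 − r) = (2.3026 − 0.75976×3.4657)/0.24024 = -1.3758 → z₀ = 0.2526 m
V₃ = V₁ · ln(z₃/z₀)/ln(z₁/z₀) = 6.23 × 7.0070/3.6784 = 11.8676 m/s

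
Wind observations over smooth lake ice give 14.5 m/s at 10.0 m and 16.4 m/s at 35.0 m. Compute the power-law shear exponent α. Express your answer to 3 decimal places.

Power law: V₂/V₁ = (z₂/z₁)^α ⇒ α = ln(V₂/V₁) / ln(z₂/z₁)
α = ln(16.4/14.5) / ln(35.0/10.0) = ln(1.1310) / ln(3.5000)
  = 0.12313 / 1.25276 = 0.09829

α ≈ 0.098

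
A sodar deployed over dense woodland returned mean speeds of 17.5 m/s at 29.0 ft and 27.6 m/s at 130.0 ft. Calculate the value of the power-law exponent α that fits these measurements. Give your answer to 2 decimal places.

Power law: V₂/V₁ = (z₂/z₁)^α ⇒ α = ln(V₂/V₁) / ln(z₂/z₁)
α = ln(27.6/17.5) / ln(130.0/29.0) = ln(1.5771) / ln(4.4828)
  = 0.45561 / 1.50024 = 0.30369

α ≈ 0.30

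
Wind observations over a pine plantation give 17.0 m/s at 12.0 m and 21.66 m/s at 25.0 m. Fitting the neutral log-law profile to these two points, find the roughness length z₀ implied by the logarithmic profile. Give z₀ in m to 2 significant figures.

z₀ ≈ 0.82 m

Log law: V(z) ∝ ln(z/z₀). With r = V₁/V₂ = 17.0/21.66 = 0.78486,
r · ln(z₂/z₀) = ln(z₁/z₀) ⇒ ln z₀ = (ln z₁ − r·ln z₂)/(1 − r)
ln z₀ = (2.48491 − 0.78486×3.21888) / 0.21514 = -0.1927
z₀ = exp(-0.1927) = 0.8248 m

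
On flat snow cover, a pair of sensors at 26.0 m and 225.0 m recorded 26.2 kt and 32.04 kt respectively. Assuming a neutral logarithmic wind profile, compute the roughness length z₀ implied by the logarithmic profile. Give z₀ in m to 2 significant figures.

Log law: V(z) ∝ ln(z/z₀). With r = V₁/V₂ = 26.2/32.04 = 0.81773,
r · ln(z₂/z₀) = ln(z₁/z₀) ⇒ ln z₀ = (ln z₁ − r·ln z₂)/(1 − r)
ln z₀ = (3.25810 − 0.81773×5.41610) / 0.18227 = -6.4234
z₀ = exp(-6.4234) = 0.001623 m

z₀ ≈ 0.0016 m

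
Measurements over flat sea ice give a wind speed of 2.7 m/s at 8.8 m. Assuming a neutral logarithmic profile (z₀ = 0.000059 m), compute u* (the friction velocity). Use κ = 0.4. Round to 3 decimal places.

u* ≈ 0.091 m/s

Log law: V(z) = (u*/κ) · ln(z/z₀) ⇒ u* = κ · V / ln(z/z₀)
u* = 0.4 × 2.7 / ln(8.8/0.000059) = 0.4 × 2.7 / 11.9127
   = 1.0800 / 11.9127 = 0.0907 m/s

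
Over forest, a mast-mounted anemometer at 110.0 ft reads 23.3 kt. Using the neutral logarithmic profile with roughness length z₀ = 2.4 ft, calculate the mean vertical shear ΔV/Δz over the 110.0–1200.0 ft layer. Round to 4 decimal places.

0.0134 kt/ft

Log law: V₂ = V₁ · ln(z₂/z₀)/ln(z₁/z₀) = 23.3 × 6.2146/3.8250 = 37.8562 kt
ΔV/Δz = (37.8562 − 23.3)/(1200.0 − 110.0) = 14.5562/1090.0000 = 0.01335 kt/ft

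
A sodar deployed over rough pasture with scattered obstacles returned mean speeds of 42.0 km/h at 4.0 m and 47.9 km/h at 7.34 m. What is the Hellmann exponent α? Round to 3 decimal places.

α ≈ 0.217

Power law: V₂/V₁ = (z₂/z₁)^α ⇒ α = ln(V₂/V₁) / ln(z₂/z₁)
α = ln(47.9/42.0) / ln(7.34/4.0) = ln(1.1405) / ln(1.8350)
  = 0.13145 / 0.60704 = 0.21653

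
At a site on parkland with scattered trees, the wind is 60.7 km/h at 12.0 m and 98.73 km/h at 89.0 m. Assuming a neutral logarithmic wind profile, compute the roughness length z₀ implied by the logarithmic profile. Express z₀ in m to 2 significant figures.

z₀ ≈ 0.49 m

Log law: V(z) ∝ ln(z/z₀). With r = V₁/V₂ = 60.7/98.73 = 0.61481,
r · ln(z₂/z₀) = ln(z₁/z₀) ⇒ ln z₀ = (ln z₁ − r·ln z₂)/(1 − r)
ln z₀ = (2.48491 − 0.61481×4.48864) / 0.38519 = -0.7133
z₀ = exp(-0.7133) = 0.4900 m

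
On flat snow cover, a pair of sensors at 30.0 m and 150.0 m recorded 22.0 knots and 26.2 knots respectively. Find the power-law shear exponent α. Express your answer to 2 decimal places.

Power law: V₂/V₁ = (z₂/z₁)^α ⇒ α = ln(V₂/V₁) / ln(z₂/z₁)
α = ln(26.2/22.0) / ln(150.0/30.0) = ln(1.1909) / ln(5.0000)
  = 0.17472 / 1.60944 = 0.10856

α ≈ 0.11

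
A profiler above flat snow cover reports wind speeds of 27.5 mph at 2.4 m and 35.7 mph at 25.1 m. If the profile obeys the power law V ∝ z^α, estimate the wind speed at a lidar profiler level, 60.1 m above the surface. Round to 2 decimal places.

First find α: α = ln(V₂/V₁)/ln(z₂/z₁) = ln(35.7/27.5)/ln(25.1/2.4) = 0.26096/2.34740 = 0.1112
Extrapolate from 25.1 m to 60.1 m: V₃ = 35.7 × (60.1/25.1)^0.1112 = 35.7 × 1.1019 = 39.3391 mph

39.34 mph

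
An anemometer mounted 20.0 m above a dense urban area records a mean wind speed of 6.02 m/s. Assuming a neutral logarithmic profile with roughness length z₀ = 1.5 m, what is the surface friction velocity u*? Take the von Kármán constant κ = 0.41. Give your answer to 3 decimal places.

u* ≈ 0.953 m/s

Log law: V(z) = (u*/κ) · ln(z/z₀) ⇒ u* = κ · V / ln(z/z₀)
u* = 0.41 × 6.02 / ln(20.0/1.5) = 0.41 × 6.02 / 2.5903
   = 2.4682 / 2.5903 = 0.9529 m/s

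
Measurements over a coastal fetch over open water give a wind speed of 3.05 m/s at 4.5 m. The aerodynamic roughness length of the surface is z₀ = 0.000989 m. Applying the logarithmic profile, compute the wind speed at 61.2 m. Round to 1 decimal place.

Log law: V(z) ∝ ln(z/z₀), so V₂/V₁ = ln(z₂/z₀) / ln(z₁/z₀).
ln(61.2/0.000989) = 11.0330, ln(4.5/0.000989) = 8.4229
V₂ = 3.05 × 11.0330/8.4229 = 3.05 × 1.3099 = 3.9951 m/s

4.0 m/s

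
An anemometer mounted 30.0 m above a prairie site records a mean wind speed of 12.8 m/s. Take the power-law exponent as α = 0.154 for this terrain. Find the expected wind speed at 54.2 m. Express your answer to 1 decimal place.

14.0 m/s

Power-law profile: V₂ = V₁ · (z₂/z₁)^α
V₂ = 12.8 × (54.2/30.0)^0.154 = 12.8 × (1.8067)^0.154
    = 12.8 × 1.0954 = 14.0207 m/s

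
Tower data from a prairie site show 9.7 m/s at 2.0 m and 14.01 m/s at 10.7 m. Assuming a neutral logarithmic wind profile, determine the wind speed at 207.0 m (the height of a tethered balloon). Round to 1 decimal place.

21.6 m/s

Log law: V ∝ ln(z/z₀). From the pair, with r = V₁/V₂ = 0.69236,
ln z₀ = (ln z₁ − r·ln z₂)/(1 − r) = (0.6931 − 0.69236×2.3702)/0.30764 = -3.0813 → z₀ = 0.04590 m
V₃ = V₁ · ln(z₃/z₀)/ln(z₁/z₀) = 9.7 × 8.4140/3.7744 = 21.6233 m/s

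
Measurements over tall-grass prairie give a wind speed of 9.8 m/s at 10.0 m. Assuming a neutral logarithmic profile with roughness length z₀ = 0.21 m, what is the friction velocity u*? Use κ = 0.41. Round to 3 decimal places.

u* ≈ 1.040 m/s

Log law: V(z) = (u*/κ) · ln(z/z₀) ⇒ u* = κ · V / ln(z/z₀)
u* = 0.41 × 9.8 / ln(10.0/0.21) = 0.41 × 9.8 / 3.8632
   = 4.0180 / 3.8632 = 1.0401 m/s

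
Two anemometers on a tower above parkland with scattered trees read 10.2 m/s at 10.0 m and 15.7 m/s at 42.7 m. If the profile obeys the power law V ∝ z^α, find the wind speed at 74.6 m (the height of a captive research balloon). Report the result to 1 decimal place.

First find α: α = ln(V₂/V₁)/ln(z₂/z₁) = ln(15.7/10.2)/ln(42.7/10.0) = 0.43127/1.45161 = 0.2971
Extrapolate from 42.7 m to 74.6 m: V₃ = 15.7 × (74.6/42.7)^0.2971 = 15.7 × 1.1803 = 18.5306 m/s

18.5 m/s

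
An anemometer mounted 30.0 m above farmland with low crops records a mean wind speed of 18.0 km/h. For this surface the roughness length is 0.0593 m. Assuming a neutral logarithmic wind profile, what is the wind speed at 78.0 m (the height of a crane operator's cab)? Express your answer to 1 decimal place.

20.8 km/h

Log law: V(z) ∝ ln(z/z₀), so V₂/V₁ = ln(z₂/z₀) / ln(z₁/z₀).
ln(78.0/0.0593) = 7.1819, ln(30.0/0.0593) = 6.2263
V₂ = 18.0 × 7.1819/6.2263 = 18.0 × 1.1535 = 20.7623 km/h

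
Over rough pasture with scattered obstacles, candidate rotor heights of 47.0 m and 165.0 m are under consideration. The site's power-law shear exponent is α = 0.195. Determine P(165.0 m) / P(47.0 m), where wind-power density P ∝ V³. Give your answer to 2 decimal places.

Speed ratio: V_B/V_A = (z_B/z_A)^α = (165.0/47.0)^0.195 = (3.5106)^0.195 = 1.27747
Power-density ratio: P_B/P_A = (V_B/V_A)³ = (1.27747)³ = 2.08474

2.08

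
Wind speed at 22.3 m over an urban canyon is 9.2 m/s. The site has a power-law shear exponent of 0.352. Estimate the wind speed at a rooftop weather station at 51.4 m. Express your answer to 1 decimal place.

Power-law profile: V₂ = V₁ · (z₂/z₁)^α
V₂ = 9.2 × (51.4/22.3)^0.352 = 9.2 × (2.3049)^0.352
    = 9.2 × 1.3417 = 12.3436 m/s

12.3 m/s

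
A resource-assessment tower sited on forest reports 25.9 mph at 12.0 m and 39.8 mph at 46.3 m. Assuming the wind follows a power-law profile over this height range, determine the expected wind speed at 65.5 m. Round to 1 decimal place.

First find α: α = ln(V₂/V₁)/ln(z₂/z₁) = ln(39.8/25.9)/ln(46.3/12.0) = 0.42962/1.35024 = 0.3182
Extrapolate from 46.3 m to 65.5 m: V₃ = 39.8 × (65.5/46.3)^0.3182 = 39.8 × 1.1167 = 44.4448 mph

44.4 mph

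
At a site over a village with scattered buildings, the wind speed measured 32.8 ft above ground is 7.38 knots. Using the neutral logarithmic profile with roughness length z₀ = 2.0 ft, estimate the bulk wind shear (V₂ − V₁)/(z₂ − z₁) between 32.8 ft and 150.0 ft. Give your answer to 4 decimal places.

0.0342 knots/ft

Log law: V₂ = V₁ · ln(z₂/z₀)/ln(z₁/z₀) = 7.38 × 4.3175/2.7973 = 11.3907 knots
ΔV/Δz = (11.3907 − 7.38)/(150.0 − 32.8) = 4.0107/117.2000 = 0.03422 knots/ft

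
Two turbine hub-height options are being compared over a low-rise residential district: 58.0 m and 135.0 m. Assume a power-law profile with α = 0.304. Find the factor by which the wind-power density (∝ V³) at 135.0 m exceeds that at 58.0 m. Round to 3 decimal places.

2.161

Speed ratio: V_B/V_A = (z_B/z_A)^α = (135.0/58.0)^0.304 = (2.3276)^0.304 = 1.29282
Power-density ratio: P_B/P_A = (V_B/V_A)³ = (1.29282)³ = 2.16082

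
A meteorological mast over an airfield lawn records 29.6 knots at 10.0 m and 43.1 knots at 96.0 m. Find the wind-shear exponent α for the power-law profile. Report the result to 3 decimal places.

Power law: V₂/V₁ = (z₂/z₁)^α ⇒ α = ln(V₂/V₁) / ln(z₂/z₁)
α = ln(43.1/29.6) / ln(96.0/10.0) = ln(1.4561) / ln(9.6000)
  = 0.37575 / 2.26176 = 0.16613

α ≈ 0.166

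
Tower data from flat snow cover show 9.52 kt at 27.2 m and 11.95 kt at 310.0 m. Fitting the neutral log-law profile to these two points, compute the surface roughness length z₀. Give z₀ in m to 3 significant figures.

z₀ ≈ 0.00197 m

Log law: V(z) ∝ ln(z/z₀). With r = V₁/V₂ = 9.52/11.95 = 0.79665,
r · ln(z₂/z₀) = ln(z₁/z₀) ⇒ ln z₀ = (ln z₁ − r·ln z₂)/(1 − r)
ln z₀ = (3.30322 − 0.79665×5.73657) / 0.20335 = -6.2299
z₀ = exp(-6.2299) = 0.001970 m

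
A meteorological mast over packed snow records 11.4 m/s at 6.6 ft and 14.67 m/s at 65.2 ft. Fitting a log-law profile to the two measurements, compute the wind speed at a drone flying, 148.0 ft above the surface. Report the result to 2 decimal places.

15.84 m/s

Log law: V ∝ ln(z/z₀). From the pair, with r = V₁/V₂ = 0.77710,
ln z₀ = (ln z₁ − r·ln z₂)/(1 − r) = (1.8871 − 0.77710×4.1775)/0.22290 = -6.0978 → z₀ = 0.002248 ft
V₃ = V₁ · ln(z₃/z₀)/ln(z₁/z₀) = 11.4 × 11.0950/7.9848 = 15.8404 m/s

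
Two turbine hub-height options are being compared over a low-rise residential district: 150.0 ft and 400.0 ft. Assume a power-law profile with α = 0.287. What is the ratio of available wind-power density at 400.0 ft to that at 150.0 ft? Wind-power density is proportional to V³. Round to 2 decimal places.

Speed ratio: V_B/V_A = (z_B/z_A)^α = (400.0/150.0)^0.287 = (2.6667)^0.287 = 1.32511
Power-density ratio: P_B/P_A = (V_B/V_A)³ = (1.32511)³ = 2.32680

2.33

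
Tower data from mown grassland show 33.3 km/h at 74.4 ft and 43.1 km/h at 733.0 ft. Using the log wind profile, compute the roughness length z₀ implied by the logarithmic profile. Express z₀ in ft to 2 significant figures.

Log law: V(z) ∝ ln(z/z₀). With r = V₁/V₂ = 33.3/43.1 = 0.77262,
r · ln(z₂/z₀) = ln(z₁/z₀) ⇒ ln z₀ = (ln z₁ − r·ln z₂)/(1 − r)
ln z₀ = (4.30946 − 0.77262×6.59715) / 0.22738 = -3.4640
z₀ = exp(-3.4640) = 0.03130 ft

z₀ ≈ 0.031 ft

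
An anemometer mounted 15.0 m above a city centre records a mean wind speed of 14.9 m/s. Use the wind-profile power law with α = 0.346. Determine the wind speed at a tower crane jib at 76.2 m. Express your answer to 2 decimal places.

Power-law profile: V₂ = V₁ · (z₂/z₁)^α
V₂ = 14.9 × (76.2/15.0)^0.346 = 14.9 × (5.0800)^0.346
    = 14.9 × 1.7548 = 26.1466 m/s

26.15 m/s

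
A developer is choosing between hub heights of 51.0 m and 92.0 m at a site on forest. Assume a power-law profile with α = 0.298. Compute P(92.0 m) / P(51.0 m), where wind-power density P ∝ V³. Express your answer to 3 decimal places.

Speed ratio: V_B/V_A = (z_B/z_A)^α = (92.0/51.0)^0.298 = (1.8039)^0.298 = 1.19221
Power-density ratio: P_B/P_A = (V_B/V_A)³ = (1.19221)³ = 1.69457

1.695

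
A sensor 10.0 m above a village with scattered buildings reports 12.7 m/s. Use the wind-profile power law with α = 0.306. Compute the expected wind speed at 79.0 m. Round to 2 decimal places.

Power-law profile: V₂ = V₁ · (z₂/z₁)^α
V₂ = 12.7 × (79.0/10.0)^0.306 = 12.7 × (7.9000)^0.306
    = 12.7 × 1.8822 = 23.9044 m/s

23.90 m/s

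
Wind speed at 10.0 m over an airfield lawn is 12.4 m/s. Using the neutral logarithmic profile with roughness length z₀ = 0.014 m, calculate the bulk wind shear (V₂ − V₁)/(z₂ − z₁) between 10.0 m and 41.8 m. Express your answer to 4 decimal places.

0.0849 m/s/m

Log law: V₂ = V₁ · ln(z₂/z₀)/ln(z₁/z₀) = 12.4 × 8.0016/6.5713 = 15.0990 m/s
ΔV/Δz = (15.0990 − 12.4)/(41.8 − 10.0) = 2.6990/31.8000 = 0.08487 m/s/m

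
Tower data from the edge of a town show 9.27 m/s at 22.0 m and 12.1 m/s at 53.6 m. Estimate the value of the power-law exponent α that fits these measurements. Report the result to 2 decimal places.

Power law: V₂/V₁ = (z₂/z₁)^α ⇒ α = ln(V₂/V₁) / ln(z₂/z₁)
α = ln(12.1/9.27) / ln(53.6/22.0) = ln(1.3053) / ln(2.4364)
  = 0.26642 / 0.89051 = 0.29918

α ≈ 0.30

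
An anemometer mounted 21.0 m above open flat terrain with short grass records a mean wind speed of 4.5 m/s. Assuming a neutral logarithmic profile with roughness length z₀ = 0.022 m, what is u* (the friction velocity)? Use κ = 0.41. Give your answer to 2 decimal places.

u* ≈ 0.27 m/s

Log law: V(z) = (u*/κ) · ln(z/z₀) ⇒ u* = κ · V / ln(z/z₀)
u* = 0.41 × 4.5 / ln(21.0/0.022) = 0.41 × 4.5 / 6.8612
   = 1.8450 / 6.8612 = 0.2689 m/s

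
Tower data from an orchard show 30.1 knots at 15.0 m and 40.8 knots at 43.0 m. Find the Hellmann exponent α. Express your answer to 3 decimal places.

α ≈ 0.289

Power law: V₂/V₁ = (z₂/z₁)^α ⇒ α = ln(V₂/V₁) / ln(z₂/z₁)
α = ln(40.8/30.1) / ln(43.0/15.0) = ln(1.3555) / ln(2.8667)
  = 0.30416 / 1.05315 = 0.28881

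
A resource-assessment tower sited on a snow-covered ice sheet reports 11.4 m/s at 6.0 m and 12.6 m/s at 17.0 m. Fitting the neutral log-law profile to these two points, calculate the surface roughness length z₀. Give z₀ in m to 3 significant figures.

z₀ ≈ 0.000303 m

Log law: V(z) ∝ ln(z/z₀). With r = V₁/V₂ = 11.4/12.6 = 0.90476,
r · ln(z₂/z₀) = ln(z₁/z₀) ⇒ ln z₀ = (ln z₁ − r·ln z₂)/(1 − r)
ln z₀ = (1.79176 − 0.90476×2.83321) / 0.09524 = -8.1021
z₀ = exp(-8.1021) = 0.0003029 m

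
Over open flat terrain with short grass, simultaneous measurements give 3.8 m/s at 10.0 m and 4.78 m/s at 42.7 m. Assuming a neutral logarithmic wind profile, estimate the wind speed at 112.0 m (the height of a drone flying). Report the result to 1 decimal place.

Log law: V ∝ ln(z/z₀). From the pair, with r = V₁/V₂ = 0.79498,
ln z₀ = (ln z₁ − r·ln z₂)/(1 − r) = (2.3026 − 0.79498×3.7542)/0.20502 = -3.3261 → z₀ = 0.03593 m
V₃ = V₁ · ln(z₃/z₀)/ln(z₁/z₀) = 3.8 × 8.0446/5.6287 = 5.4310 m/s

5.4 m/s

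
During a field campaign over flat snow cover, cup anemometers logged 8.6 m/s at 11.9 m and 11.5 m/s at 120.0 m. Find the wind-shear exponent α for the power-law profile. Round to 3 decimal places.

α ≈ 0.126

Power law: V₂/V₁ = (z₂/z₁)^α ⇒ α = ln(V₂/V₁) / ln(z₂/z₁)
α = ln(11.5/8.6) / ln(120.0/11.9) = ln(1.3372) / ln(10.0840)
  = 0.29058 / 2.31095 = 0.12574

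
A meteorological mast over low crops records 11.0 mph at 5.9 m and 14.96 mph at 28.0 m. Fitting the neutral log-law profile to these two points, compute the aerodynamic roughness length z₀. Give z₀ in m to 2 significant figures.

z₀ ≈ 0.078 m

Log law: V(z) ∝ ln(z/z₀). With r = V₁/V₂ = 11.0/14.96 = 0.73529,
r · ln(z₂/z₀) = ln(z₁/z₀) ⇒ ln z₀ = (ln z₁ − r·ln z₂)/(1 − r)
ln z₀ = (1.77495 − 0.73529×3.33220) / 0.26471 = -2.5507
z₀ = exp(-2.5507) = 0.07802 m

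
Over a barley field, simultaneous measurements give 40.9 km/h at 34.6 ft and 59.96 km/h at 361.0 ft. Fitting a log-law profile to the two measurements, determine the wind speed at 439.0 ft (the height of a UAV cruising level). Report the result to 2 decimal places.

Log law: V ∝ ln(z/z₀). From the pair, with r = V₁/V₂ = 0.68212,
ln z₀ = (ln z₁ − r·ln z₂)/(1 − r) = (3.5439 − 0.68212×5.8889)/0.31788 = -1.4882 → z₀ = 0.2258 ft
V₃ = V₁ · ln(z₃/z₀)/ln(z₁/z₀) = 40.9 × 7.5727/5.0321 = 61.5500 km/h

61.55 km/h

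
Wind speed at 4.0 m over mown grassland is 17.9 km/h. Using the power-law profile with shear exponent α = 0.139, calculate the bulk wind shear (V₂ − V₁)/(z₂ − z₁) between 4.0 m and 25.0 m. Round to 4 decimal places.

Power law: V₂ = V₁ · (z₂/z₁)^α = 17.9 × (6.2500)^0.139 = 23.0930 km/h
ΔV/Δz = (23.0930 − 17.9)/(25.0 − 4.0) = 5.1930/21.0000 = 0.24729 km/h/m

0.2473 km/h/m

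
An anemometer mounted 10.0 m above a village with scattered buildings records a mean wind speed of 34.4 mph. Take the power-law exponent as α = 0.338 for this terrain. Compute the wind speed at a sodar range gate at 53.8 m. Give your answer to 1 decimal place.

Power-law profile: V₂ = V₁ · (z₂/z₁)^α
V₂ = 34.4 × (53.8/10.0)^0.338 = 34.4 × (5.3800)^0.338
    = 34.4 × 1.7661 = 60.7523 mph

60.8 mph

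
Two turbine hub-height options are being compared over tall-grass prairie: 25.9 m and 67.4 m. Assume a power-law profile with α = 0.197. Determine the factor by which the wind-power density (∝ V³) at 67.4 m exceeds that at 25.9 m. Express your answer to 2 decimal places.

1.76

Speed ratio: V_B/V_A = (z_B/z_A)^α = (67.4/25.9)^0.197 = (2.6023)^0.197 = 1.20733
Power-density ratio: P_B/P_A = (V_B/V_A)³ = (1.20733)³ = 1.75986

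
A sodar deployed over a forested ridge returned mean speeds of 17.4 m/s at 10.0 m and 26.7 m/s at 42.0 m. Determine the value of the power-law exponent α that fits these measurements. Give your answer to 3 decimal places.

Power law: V₂/V₁ = (z₂/z₁)^α ⇒ α = ln(V₂/V₁) / ln(z₂/z₁)
α = ln(26.7/17.4) / ln(42.0/10.0) = ln(1.5345) / ln(4.2000)
  = 0.42819 / 1.43508 = 0.29838

α ≈ 0.298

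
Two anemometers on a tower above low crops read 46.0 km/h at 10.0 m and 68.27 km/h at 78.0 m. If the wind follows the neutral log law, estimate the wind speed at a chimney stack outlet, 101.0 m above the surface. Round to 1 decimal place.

Log law: V ∝ ln(z/z₀). From the pair, with r = V₁/V₂ = 0.67380,
ln z₀ = (ln z₁ − r·ln z₂)/(1 − r) = (2.3026 − 0.67380×4.3567)/0.32620 = -1.9403 → z₀ = 0.1437 m
V₃ = V₁ · ln(z₃/z₀)/ln(z₁/z₀) = 46.0 × 6.5554/4.2429 = 71.0716 km/h

71.1 km/h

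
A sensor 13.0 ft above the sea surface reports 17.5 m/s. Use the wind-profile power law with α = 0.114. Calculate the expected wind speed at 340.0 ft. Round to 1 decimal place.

Power-law profile: V₂ = V₁ · (z₂/z₁)^α
V₂ = 17.5 × (340.0/13.0)^0.114 = 17.5 × (26.1538)^0.114
    = 17.5 × 1.4508 = 25.3885 m/s

25.4 m/s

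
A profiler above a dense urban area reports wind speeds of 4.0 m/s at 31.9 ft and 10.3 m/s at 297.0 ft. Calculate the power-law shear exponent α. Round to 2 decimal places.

α ≈ 0.42

Power law: V₂/V₁ = (z₂/z₁)^α ⇒ α = ln(V₂/V₁) / ln(z₂/z₁)
α = ln(10.3/4.0) / ln(297.0/31.9) = ln(2.5750) / ln(9.3103)
  = 0.94585 / 2.23113 = 0.42393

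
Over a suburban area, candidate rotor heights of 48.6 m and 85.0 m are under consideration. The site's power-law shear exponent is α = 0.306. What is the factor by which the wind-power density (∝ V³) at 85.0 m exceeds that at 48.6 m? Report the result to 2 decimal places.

Speed ratio: V_B/V_A = (z_B/z_A)^α = (85.0/48.6)^0.306 = (1.7490)^0.306 = 1.18656
Power-density ratio: P_B/P_A = (V_B/V_A)³ = (1.18656)³ = 1.67061

1.67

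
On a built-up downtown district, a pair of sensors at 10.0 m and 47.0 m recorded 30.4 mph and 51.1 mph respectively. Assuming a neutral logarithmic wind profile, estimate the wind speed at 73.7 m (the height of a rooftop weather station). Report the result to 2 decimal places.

57.12 mph

Log law: V ∝ ln(z/z₀). From the pair, with r = V₁/V₂ = 0.59491,
ln z₀ = (ln z₁ − r·ln z₂)/(1 − r) = (2.3026 − 0.59491×3.8501)/0.40509 = 0.0298 → z₀ = 1.030 m
V₃ = V₁ · ln(z₃/z₀)/ln(z₁/z₀) = 30.4 × 4.2702/2.2727 = 57.1172 mph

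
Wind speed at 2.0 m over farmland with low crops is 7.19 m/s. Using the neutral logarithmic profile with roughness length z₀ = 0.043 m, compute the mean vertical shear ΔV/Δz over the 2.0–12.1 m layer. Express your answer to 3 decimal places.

Log law: V₂ = V₁ · ln(z₂/z₀)/ln(z₁/z₀) = 7.19 × 5.6398/3.8397 = 10.5607 m/s
ΔV/Δz = (10.5607 − 7.19)/(12.1 − 2.0) = 3.3707/10.1000 = 0.33373 m/s/m

0.334 m/s/m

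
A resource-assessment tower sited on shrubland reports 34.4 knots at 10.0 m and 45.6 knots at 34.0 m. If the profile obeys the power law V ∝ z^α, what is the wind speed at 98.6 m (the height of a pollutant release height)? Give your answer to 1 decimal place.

First find α: α = ln(V₂/V₁)/ln(z₂/z₁) = ln(45.6/34.4)/ln(34.0/10.0) = 0.28185/1.22378 = 0.2303
Extrapolate from 34.0 m to 98.6 m: V₃ = 45.6 × (98.6/34.0)^0.2303 = 45.6 × 1.2779 = 58.2721 knots

58.3 knots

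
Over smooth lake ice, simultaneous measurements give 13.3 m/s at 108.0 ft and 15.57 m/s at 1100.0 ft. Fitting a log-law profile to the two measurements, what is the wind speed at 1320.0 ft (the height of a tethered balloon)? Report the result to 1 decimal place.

15.7 m/s

Log law: V ∝ ln(z/z₀). From the pair, with r = V₁/V₂ = 0.85421,
ln z₀ = (ln z₁ − r·ln z₂)/(1 − r) = (4.6821 − 0.85421×7.0031)/0.14579 = -8.9163 → z₀ = 0.0001342 ft
V₃ = V₁ · ln(z₃/z₀)/ln(z₁/z₀) = 13.3 × 16.1017/13.5984 = 15.7483 m/s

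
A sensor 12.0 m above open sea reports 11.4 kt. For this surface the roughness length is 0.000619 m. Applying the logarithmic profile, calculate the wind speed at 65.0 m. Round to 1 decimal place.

Log law: V(z) ∝ ln(z/z₀), so V₂/V₁ = ln(z₂/z₀) / ln(z₁/z₀).
ln(65.0/0.000619) = 11.5618, ln(12.0/0.000619) = 9.8723
V₂ = 11.4 × 11.5618/9.8723 = 11.4 × 1.1711 = 13.3509 kt

13.4 kt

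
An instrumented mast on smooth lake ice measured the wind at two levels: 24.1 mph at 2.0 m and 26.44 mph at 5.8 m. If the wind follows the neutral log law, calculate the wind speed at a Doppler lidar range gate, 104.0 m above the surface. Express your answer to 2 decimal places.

32.78 mph

Log law: V ∝ ln(z/z₀). From the pair, with r = V₁/V₂ = 0.91150,
ln z₀ = (ln z₁ − r·ln z₂)/(1 − r) = (0.6931 − 0.91150×1.7579)/0.08850 = -10.2725 → z₀ = 0.00003457 m
V₃ = V₁ · ln(z₃/z₀)/ln(z₁/z₀) = 24.1 × 14.9169/10.9656 = 32.7840 mph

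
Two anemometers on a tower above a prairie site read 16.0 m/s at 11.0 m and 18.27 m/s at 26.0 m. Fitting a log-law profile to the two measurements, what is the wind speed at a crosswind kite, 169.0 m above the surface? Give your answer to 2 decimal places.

23.21 m/s

Log law: V ∝ ln(z/z₀). From the pair, with r = V₁/V₂ = 0.87575,
ln z₀ = (ln z₁ − r·ln z₂)/(1 − r) = (2.3979 − 0.87575×3.2581)/0.12425 = -3.6652 → z₀ = 0.02560 m
V₃ = V₁ · ln(z₃/z₀)/ln(z₁/z₀) = 16.0 × 8.7951/6.0631 = 23.2095 m/s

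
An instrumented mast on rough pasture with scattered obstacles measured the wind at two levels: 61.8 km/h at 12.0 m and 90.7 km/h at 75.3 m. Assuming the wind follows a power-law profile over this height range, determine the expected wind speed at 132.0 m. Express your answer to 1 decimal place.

First find α: α = ln(V₂/V₁)/ln(z₂/z₁) = ln(90.7/61.8)/ln(75.3/12.0) = 0.38365/1.83657 = 0.2089
Extrapolate from 75.3 m to 132.0 m: V₃ = 90.7 × (132.0/75.3)^0.2089 = 90.7 × 1.1244 = 101.9840 km/h

102.0 km/h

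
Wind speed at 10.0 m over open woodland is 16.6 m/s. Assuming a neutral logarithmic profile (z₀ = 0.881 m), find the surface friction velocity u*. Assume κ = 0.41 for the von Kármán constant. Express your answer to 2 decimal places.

Log law: V(z) = (u*/κ) · ln(z/z₀) ⇒ u* = κ · V / ln(z/z₀)
u* = 0.41 × 16.6 / ln(10.0/0.881) = 0.41 × 16.6 / 2.4293
   = 6.8060 / 2.4293 = 2.8016 m/s

u* ≈ 2.80 m/s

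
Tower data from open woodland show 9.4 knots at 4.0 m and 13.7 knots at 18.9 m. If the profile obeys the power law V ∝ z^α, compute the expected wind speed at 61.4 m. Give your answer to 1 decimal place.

18.2 knots

First find α: α = ln(V₂/V₁)/ln(z₂/z₁) = ln(13.7/9.4)/ln(18.9/4.0) = 0.37669/1.55287 = 0.2426
Extrapolate from 18.9 m to 61.4 m: V₃ = 13.7 × (61.4/18.9)^0.2426 = 13.7 × 1.3308 = 18.2326 knots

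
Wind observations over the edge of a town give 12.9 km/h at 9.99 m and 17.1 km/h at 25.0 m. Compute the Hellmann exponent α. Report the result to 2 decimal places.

α ≈ 0.31

Power law: V₂/V₁ = (z₂/z₁)^α ⇒ α = ln(V₂/V₁) / ln(z₂/z₁)
α = ln(17.1/12.9) / ln(25.0/9.99) = ln(1.3256) / ln(2.5025)
  = 0.28185 / 0.91729 = 0.30726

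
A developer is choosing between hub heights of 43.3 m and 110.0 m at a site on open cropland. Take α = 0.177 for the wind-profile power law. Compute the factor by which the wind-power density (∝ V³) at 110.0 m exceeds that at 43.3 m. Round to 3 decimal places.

Speed ratio: V_B/V_A = (z_B/z_A)^α = (110.0/43.3)^0.177 = (2.5404)^0.177 = 1.17942
Power-density ratio: P_B/P_A = (V_B/V_A)³ = (1.17942)³ = 1.64061

1.641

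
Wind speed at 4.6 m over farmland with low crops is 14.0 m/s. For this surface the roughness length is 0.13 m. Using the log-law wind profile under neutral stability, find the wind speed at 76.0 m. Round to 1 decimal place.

Log law: V(z) ∝ ln(z/z₀), so V₂/V₁ = ln(z₂/z₀) / ln(z₁/z₀).
ln(76.0/0.13) = 6.3710, ln(4.6/0.13) = 3.5663
V₂ = 14.0 × 6.3710/3.5663 = 14.0 × 1.7864 = 25.0102 m/s

25.0 m/s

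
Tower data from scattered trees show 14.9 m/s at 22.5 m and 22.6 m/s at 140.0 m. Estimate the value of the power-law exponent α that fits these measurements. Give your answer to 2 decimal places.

α ≈ 0.23

Power law: V₂/V₁ = (z₂/z₁)^α ⇒ α = ln(V₂/V₁) / ln(z₂/z₁)
α = ln(22.6/14.9) / ln(140.0/22.5) = ln(1.5168) / ln(6.2222)
  = 0.41659 / 1.82813 = 0.22788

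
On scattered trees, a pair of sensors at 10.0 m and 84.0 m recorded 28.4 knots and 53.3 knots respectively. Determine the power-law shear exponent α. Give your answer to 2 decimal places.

Power law: V₂/V₁ = (z₂/z₁)^α ⇒ α = ln(V₂/V₁) / ln(z₂/z₁)
α = ln(53.3/28.4) / ln(84.0/10.0) = ln(1.8768) / ln(8.4000)
  = 0.62955 / 2.12823 = 0.29581

α ≈ 0.30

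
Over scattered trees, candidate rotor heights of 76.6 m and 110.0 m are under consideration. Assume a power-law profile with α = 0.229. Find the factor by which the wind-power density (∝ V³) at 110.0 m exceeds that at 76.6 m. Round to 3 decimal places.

Speed ratio: V_B/V_A = (z_B/z_A)^α = (110.0/76.6)^0.229 = (1.4360)^0.229 = 1.08640
Power-density ratio: P_B/P_A = (V_B/V_A)³ = (1.08640)³ = 1.28225

1.282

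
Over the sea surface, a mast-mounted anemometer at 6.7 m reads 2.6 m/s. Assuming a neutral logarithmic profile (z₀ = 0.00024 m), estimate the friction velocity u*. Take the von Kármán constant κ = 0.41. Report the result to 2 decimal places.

Log law: V(z) = (u*/κ) · ln(z/z₀) ⇒ u* = κ · V / ln(z/z₀)
u* = 0.41 × 2.6 / ln(6.7/0.00024) = 0.41 × 2.6 / 10.2370
   = 1.0660 / 10.2370 = 0.1041 m/s

u* ≈ 0.10 m/s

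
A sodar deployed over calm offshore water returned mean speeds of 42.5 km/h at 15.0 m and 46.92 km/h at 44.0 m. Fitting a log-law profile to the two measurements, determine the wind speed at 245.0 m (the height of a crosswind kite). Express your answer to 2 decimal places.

Log law: V ∝ ln(z/z₀). From the pair, with r = V₁/V₂ = 0.90580,
ln z₀ = (ln z₁ − r·ln z₂)/(1 − r) = (2.7081 − 0.90580×3.7842)/0.09420 = -7.6394 → z₀ = 0.0004811 m
V₃ = V₁ · ln(z₃/z₀)/ln(z₁/z₀) = 42.5 × 13.1407/10.3475 = 53.9725 km/h

53.97 km/h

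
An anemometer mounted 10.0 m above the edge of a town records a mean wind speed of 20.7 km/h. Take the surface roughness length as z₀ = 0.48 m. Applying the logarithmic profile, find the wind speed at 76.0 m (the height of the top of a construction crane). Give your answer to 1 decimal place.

34.5 km/h

Log law: V(z) ∝ ln(z/z₀), so V₂/V₁ = ln(z₂/z₀) / ln(z₁/z₀).
ln(76.0/0.48) = 5.0647, ln(10.0/0.48) = 3.0366
V₂ = 20.7 × 5.0647/3.0366 = 20.7 × 1.6679 = 34.5258 km/h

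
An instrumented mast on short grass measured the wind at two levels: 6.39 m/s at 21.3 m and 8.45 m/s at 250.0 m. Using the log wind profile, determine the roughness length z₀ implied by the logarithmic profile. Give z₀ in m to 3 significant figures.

Log law: V(z) ∝ ln(z/z₀). With r = V₁/V₂ = 6.39/8.45 = 0.75621,
r · ln(z₂/z₀) = ln(z₁/z₀) ⇒ ln z₀ = (ln z₁ − r·ln z₂)/(1 − r)
ln z₀ = (3.05871 − 0.75621×5.52146) / 0.24379 = -4.5806
z₀ = exp(-4.5806) = 0.01025 m

z₀ ≈ 0.0102 m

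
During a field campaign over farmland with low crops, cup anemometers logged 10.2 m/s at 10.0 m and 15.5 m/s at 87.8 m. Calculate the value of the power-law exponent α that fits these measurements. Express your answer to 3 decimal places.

Power law: V₂/V₁ = (z₂/z₁)^α ⇒ α = ln(V₂/V₁) / ln(z₂/z₁)
α = ln(15.5/10.2) / ln(87.8/10.0) = ln(1.5196) / ln(8.7800)
  = 0.41845 / 2.17248 = 0.19262

α ≈ 0.193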